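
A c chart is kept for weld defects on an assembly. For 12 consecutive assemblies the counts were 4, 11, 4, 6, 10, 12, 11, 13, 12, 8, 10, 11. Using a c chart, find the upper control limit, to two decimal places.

18.50

c̄ = (4 + 11 + 4 + 6 + 10 + 12 + 11 + 13 + 12 + 8 + 10 + 11) / 12 = 112 / 12 = 9.3333
UCL = c̄ + 3√c̄ = 9.3333 + 3 × √9.3333 = 9.3333 + 3 × 3.0551 = 18.4985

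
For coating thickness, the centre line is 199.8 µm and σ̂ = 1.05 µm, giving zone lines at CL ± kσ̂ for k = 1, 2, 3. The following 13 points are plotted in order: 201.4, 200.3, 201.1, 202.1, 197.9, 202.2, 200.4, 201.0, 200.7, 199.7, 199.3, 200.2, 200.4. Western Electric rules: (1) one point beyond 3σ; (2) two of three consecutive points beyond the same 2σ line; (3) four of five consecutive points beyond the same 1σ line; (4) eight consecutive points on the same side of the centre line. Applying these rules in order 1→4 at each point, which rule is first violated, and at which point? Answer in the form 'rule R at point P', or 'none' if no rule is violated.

rule 2 at point 6

Zone of each point (C = within 1σ̂, B = 1σ̂–2σ̂, A = 2σ̂–3σ̂, * = beyond 3σ̂; sign = side of CL): 1:+B, 2:+C, 3:+B, 4:+A, 5:-B, 6:+A, 7:+C, 8:+B, 9:+C, 10:-C, 11:-C, 12:+C, 13:+C
Rule 2 (two of three consecutive points beyond the same 2σ limit) is satisfied at point 6.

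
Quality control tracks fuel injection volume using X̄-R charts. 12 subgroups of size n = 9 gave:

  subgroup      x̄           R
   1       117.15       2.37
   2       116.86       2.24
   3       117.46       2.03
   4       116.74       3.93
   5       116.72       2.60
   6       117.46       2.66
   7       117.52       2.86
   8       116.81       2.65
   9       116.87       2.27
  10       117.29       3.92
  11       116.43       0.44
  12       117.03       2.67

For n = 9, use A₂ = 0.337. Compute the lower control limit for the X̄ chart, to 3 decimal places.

116.168

X̄̄ = (117.15 + 116.86 + 117.46 + 116.74 + 116.72 + 117.46 + 117.52 + 116.81 + 116.87 + 117.29 + 116.43 + 117.03) / 12 = 1404.3400 / 12 = 117.0283
R̄ = (2.37 + 2.24 + 2.03 + 3.93 + 2.60 + 2.66 + 2.86 + 2.65 + 2.27 + 3.92 + 0.44 + 2.67) / 12 = 30.6400 / 12 = 2.5533
LCL = X̄̄ − A₂·R̄ = 117.0283 − 0.337 × 2.5533 = 116.1679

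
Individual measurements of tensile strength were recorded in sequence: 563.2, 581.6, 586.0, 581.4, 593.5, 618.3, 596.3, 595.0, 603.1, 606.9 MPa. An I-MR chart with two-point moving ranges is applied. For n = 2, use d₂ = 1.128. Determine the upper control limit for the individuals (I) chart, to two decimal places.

621.93

X̄ = (563.2 + 581.6 + 586.0 + 581.4 + 593.5 + 618.3 + 596.3 + 595.0 + 603.1 + 606.9) / 10 = 592.5300
Moving ranges: 18.4, 4.4, 4.6, 12.1, 24.8, 22.0, 1.3, 8.1, 3.8; M̄R̄ = 99.5000 / 9 = 11.0556
UCL = X̄ + 3·M̄R̄/d₂ = 592.5300 + 3 × 11.0556 / 1.128 = 621.9331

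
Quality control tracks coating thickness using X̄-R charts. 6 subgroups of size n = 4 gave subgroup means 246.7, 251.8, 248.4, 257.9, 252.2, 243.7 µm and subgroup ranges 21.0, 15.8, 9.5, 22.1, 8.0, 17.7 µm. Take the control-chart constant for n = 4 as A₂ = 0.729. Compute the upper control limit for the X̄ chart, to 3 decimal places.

X̄̄ = (246.7 + 251.8 + 248.4 + 257.9 + 252.2 + 243.7) / 6 = 1500.7000 / 6 = 250.1167
R̄ = (21.0 + 15.8 + 9.5 + 22.1 + 8.0 + 17.7) / 6 = 94.1000 / 6 = 15.6833
UCL = X̄̄ + A₂·R̄ = 250.1167 + 0.729 × 15.6833 = 261.5498

261.550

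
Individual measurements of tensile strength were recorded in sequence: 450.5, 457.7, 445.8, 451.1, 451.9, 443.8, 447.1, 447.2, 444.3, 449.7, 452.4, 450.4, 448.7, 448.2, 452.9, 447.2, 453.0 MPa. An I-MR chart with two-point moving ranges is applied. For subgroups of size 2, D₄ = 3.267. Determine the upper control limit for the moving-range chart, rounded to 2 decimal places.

13.91

Moving ranges: 7.2, 11.9, 5.3, 0.8, 8.1, 3.3, 0.1, 2.9, 5.4, 2.7, 2.0, 1.7, 0.5, 4.7, 5.7, 5.8; M̄R̄ = 68.1000 / 16 = 4.2562
UCL_MR = D₄·M̄R̄ = 3.267 × 4.2562 = 13.9052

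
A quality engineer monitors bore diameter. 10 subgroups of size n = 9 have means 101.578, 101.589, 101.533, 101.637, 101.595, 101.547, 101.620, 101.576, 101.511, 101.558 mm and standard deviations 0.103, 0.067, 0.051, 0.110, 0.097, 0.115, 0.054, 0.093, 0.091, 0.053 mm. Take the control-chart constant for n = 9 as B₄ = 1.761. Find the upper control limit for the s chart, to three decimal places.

s̄ = (0.103 + 0.067 + 0.051 + 0.110 + 0.097 + 0.115 + 0.054 + 0.093 + 0.091 + 0.053) / 10 = 0.0834
UCL_s = B₄·s̄ = 1.761 × 0.0834 = 0.1469

0.147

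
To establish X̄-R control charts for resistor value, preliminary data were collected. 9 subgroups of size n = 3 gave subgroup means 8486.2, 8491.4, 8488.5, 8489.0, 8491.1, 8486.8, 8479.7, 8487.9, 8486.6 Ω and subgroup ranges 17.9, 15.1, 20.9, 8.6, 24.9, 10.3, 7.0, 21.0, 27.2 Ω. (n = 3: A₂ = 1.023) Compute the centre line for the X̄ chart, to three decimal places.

8487.467

X̄̄ = (8486.2 + 8491.4 + 8488.5 + 8489.0 + 8491.1 + 8486.8 + 8479.7 + 8487.9 + 8486.6) / 9 = 76387.2000 / 9 = 8487.4667
CL = X̄̄ = 8487.4667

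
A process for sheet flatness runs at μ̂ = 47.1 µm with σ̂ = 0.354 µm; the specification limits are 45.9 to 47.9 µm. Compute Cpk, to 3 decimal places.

0.753

Cpu = (USL − μ̂) / (3σ̂) = (47.9 − 47.1) / (3 × 0.354) = 0.7533; Cpl = (μ̂ − LSL) / (3σ̂) = (47.1 − 45.9) / (3 × 0.354) = 1.1299; Cpk = min(Cpu, Cpl) = 0.7533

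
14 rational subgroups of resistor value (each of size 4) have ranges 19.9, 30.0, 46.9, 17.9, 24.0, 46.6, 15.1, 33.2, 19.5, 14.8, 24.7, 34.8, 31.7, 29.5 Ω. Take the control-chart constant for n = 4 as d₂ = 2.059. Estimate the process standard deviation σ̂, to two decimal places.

13.48

R̄ = (19.9 + 30.0 + 46.9 + 17.9 + 24.0 + 46.6 + 15.1 + 33.2 + 19.5 + 14.8 + 24.7 + 34.8 + 31.7 + 29.5) / 14 = 27.7571
σ̂ = R̄ / d₂ = 27.7571 / 2.059 = 13.4809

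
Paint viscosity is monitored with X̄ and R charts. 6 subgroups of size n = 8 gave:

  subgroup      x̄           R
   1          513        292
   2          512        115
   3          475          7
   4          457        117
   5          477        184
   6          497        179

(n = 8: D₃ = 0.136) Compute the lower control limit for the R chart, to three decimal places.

R̄ = (292 + 115 + 7 + 117 + 184 + 179) / 6 = 894.0000 / 6 = 149.0000
LCL_R = D₃·R̄ = 0.136 × 149.0000 = 20.2640

20.264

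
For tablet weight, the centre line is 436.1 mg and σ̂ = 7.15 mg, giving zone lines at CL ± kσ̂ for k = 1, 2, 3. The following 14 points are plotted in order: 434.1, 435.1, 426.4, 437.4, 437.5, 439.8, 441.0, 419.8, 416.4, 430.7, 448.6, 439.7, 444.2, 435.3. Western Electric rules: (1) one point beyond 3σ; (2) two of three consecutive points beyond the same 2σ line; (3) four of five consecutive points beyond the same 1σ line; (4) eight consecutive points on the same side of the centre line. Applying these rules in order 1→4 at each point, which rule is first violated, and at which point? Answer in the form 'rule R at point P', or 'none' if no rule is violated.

rule 2 at point 9

Zone of each point (C = within 1σ̂, B = 1σ̂–2σ̂, A = 2σ̂–3σ̂, * = beyond 3σ̂; sign = side of CL): 1:-C, 2:-C, 3:-B, 4:+C, 5:+C, 6:+C, 7:+C, 8:-A, 9:-A, 10:-C, 11:+B, 12:+C, 13:+B, 14:-C
Rule 2 (two of three consecutive points beyond the same 2σ limit) is satisfied at point 9.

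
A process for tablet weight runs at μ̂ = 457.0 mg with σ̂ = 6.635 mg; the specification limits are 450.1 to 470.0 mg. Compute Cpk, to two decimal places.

0.35

Cpu = (USL − μ̂) / (3σ̂) = (470.0 − 457.0) / (3 × 6.635) = 0.6531; Cpl = (μ̂ − LSL) / (3σ̂) = (457.0 − 450.1) / (3 × 6.635) = 0.3466; Cpk = min(Cpu, Cpl) = 0.3466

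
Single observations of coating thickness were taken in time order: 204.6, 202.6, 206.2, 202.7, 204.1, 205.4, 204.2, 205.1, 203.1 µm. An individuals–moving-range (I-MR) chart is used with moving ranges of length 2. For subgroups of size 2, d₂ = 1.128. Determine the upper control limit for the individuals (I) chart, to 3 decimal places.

X̄ = (204.6 + 202.6 + 206.2 + 202.7 + 204.1 + 205.4 + 204.2 + 205.1 + 203.1) / 9 = 204.2222
Moving ranges: 2.0, 3.6, 3.5, 1.4, 1.3, 1.2, 0.9, 2.0; M̄R̄ = 15.9000 / 8 = 1.9875
UCL = X̄ + 3·M̄R̄/d₂ = 204.2222 + 3 × 1.9875 / 1.128 = 209.5081

209.508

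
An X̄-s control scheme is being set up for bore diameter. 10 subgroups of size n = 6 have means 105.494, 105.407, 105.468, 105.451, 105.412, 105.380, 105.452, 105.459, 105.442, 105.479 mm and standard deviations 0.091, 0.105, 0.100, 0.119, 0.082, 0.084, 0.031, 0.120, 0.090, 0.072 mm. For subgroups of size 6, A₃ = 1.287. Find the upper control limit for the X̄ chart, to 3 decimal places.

105.559

X̄̄ = (105.494 + 105.407 + 105.468 + 105.451 + 105.412 + 105.380 + 105.452 + 105.459 + 105.442 + 105.479) / 10 = 105.4444
s̄ = (0.091 + 0.105 + 0.100 + 0.119 + 0.082 + 0.084 + 0.031 + 0.120 + 0.090 + 0.072) / 10 = 0.0894
UCL = X̄̄ + A₃·s̄ = 105.4444 + 1.287 × 0.0894 = 105.5595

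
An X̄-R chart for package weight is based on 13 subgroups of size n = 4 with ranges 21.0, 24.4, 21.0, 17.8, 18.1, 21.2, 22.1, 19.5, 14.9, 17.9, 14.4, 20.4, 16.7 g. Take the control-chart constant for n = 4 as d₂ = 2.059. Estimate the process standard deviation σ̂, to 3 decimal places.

9.317

R̄ = (21.0 + 24.4 + 21.0 + 17.8 + 18.1 + 21.2 + 22.1 + 19.5 + 14.9 + 17.9 + 14.4 + 20.4 + 16.7) / 13 = 19.1846
σ̂ = R̄ / d₂ = 19.1846 / 2.059 = 9.3174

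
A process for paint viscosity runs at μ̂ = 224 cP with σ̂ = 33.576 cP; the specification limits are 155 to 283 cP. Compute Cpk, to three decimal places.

Cpu = (USL − μ̂) / (3σ̂) = (283 − 224) / (3 × 33.576) = 0.5857; Cpl = (μ̂ − LSL) / (3σ̂) = (224 − 155) / (3 × 33.576) = 0.6850; Cpk = min(Cpu, Cpl) = 0.5857

0.586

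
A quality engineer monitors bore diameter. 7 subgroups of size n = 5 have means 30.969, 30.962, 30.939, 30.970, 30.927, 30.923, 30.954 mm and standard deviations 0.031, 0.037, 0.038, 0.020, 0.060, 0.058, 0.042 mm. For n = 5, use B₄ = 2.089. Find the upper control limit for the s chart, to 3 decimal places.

0.085

s̄ = (0.031 + 0.037 + 0.038 + 0.020 + 0.060 + 0.058 + 0.042) / 7 = 0.0409
UCL_s = B₄·s̄ = 2.089 × 0.0409 = 0.0854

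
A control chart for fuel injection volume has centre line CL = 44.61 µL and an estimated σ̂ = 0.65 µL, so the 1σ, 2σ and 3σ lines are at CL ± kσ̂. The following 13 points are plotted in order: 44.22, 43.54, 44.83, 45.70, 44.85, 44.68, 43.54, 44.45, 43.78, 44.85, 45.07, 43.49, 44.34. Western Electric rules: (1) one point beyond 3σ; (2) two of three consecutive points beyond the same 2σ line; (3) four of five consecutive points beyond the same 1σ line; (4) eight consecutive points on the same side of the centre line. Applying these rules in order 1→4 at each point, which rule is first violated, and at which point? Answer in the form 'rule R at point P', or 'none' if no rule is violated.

none

Zone of each point (C = within 1σ̂, B = 1σ̂–2σ̂, A = 2σ̂–3σ̂, * = beyond 3σ̂; sign = side of CL): 1:-C, 2:-B, 3:+C, 4:+B, 5:+C, 6:+C, 7:-B, 8:-C, 9:-B, 10:+C, 11:+C, 12:-B, 13:-C
No rule fires across all 13 points.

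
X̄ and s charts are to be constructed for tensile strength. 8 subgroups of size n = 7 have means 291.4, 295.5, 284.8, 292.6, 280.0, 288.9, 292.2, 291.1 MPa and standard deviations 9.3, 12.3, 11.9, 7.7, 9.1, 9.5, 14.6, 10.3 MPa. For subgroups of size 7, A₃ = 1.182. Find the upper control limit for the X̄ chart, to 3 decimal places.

302.077

X̄̄ = (291.4 + 295.5 + 284.8 + 292.6 + 280.0 + 288.9 + 292.2 + 291.1) / 8 = 289.5625
s̄ = (9.3 + 12.3 + 11.9 + 7.7 + 9.1 + 9.5 + 14.6 + 10.3) / 8 = 10.5875
UCL = X̄̄ + A₃·s̄ = 289.5625 + 1.182 × 10.5875 = 302.0769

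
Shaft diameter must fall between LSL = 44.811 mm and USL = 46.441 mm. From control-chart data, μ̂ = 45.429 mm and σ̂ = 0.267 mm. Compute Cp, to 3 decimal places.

Cp = (USL − LSL) / (6σ̂) = (46.441 − 44.811) / (6 × 0.267) = 1.6300 / 1.6020 = 1.0175

1.017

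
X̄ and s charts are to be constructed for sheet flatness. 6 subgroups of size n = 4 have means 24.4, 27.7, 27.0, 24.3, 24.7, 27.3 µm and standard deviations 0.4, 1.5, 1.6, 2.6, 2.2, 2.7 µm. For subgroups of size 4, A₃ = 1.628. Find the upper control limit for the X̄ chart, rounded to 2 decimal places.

28.88

X̄̄ = (24.4 + 27.7 + 27.0 + 24.3 + 24.7 + 27.3) / 6 = 25.9000
s̄ = (0.4 + 1.5 + 1.6 + 2.6 + 2.2 + 2.7) / 6 = 1.8333
UCL = X̄̄ + A₃·s̄ = 25.9000 + 1.628 × 1.8333 = 28.8847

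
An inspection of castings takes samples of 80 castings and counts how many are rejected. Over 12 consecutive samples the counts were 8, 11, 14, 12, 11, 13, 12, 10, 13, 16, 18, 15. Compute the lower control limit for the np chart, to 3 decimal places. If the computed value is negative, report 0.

p̄ = Σdᵢ / (k·n) = 153 / (12 × 80) = 0.15937
LCL = np̄ − 3·√(np̄(1−p̄)) = 12.7500 − 3 × 3.2738 = 2.9285

2.929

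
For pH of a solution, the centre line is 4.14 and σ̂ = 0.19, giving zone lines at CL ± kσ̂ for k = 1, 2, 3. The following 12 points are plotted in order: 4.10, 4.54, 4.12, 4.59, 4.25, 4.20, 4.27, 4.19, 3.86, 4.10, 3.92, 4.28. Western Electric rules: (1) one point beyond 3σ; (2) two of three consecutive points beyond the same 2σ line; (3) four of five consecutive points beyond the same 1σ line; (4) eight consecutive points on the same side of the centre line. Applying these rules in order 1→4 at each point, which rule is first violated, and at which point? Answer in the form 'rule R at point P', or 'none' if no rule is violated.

rule 2 at point 4

Zone of each point (C = within 1σ̂, B = 1σ̂–2σ̂, A = 2σ̂–3σ̂, * = beyond 3σ̂; sign = side of CL): 1:-C, 2:+A, 3:-C, 4:+A, 5:+C, 6:+C, 7:+C, 8:+C, 9:-B, 10:-C, 11:-B, 12:+C
Rule 2 (two of three consecutive points beyond the same 2σ limit) is satisfied at point 4.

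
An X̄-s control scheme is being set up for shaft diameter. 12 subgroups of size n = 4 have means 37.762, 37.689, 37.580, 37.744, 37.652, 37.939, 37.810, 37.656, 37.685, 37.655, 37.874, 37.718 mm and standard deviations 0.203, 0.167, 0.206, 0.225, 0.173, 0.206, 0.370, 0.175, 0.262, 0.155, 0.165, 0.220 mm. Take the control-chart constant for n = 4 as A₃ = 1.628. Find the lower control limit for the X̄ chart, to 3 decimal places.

X̄̄ = (37.762 + 37.689 + 37.580 + 37.744 + 37.652 + 37.939 + 37.810 + 37.656 + 37.685 + 37.655 + 37.874 + 37.718) / 12 = 37.7303
s̄ = (0.203 + 0.167 + 0.206 + 0.225 + 0.173 + 0.206 + 0.370 + 0.175 + 0.262 + 0.155 + 0.165 + 0.220) / 12 = 0.2106
LCL = X̄̄ − A₃·s̄ = 37.7303 − 1.628 × 0.2106 = 37.3875

37.388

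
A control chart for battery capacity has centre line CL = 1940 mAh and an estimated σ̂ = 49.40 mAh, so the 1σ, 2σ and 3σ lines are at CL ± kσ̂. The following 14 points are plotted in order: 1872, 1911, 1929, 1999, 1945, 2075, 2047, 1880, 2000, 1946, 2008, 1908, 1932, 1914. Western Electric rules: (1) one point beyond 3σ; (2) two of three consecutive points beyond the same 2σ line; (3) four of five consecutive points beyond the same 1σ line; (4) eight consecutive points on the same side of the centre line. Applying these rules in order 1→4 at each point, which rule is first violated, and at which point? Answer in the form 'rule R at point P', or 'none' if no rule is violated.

Zone of each point (C = within 1σ̂, B = 1σ̂–2σ̂, A = 2σ̂–3σ̂, * = beyond 3σ̂; sign = side of CL): 1:-B, 2:-C, 3:-C, 4:+B, 5:+C, 6:+A, 7:+A, 8:-B, 9:+B, 10:+C, 11:+B, 12:-C, 13:-C, 14:-C
Rule 2 (two of three consecutive points beyond the same 2σ limit) is satisfied at point 7.

rule 2 at point 7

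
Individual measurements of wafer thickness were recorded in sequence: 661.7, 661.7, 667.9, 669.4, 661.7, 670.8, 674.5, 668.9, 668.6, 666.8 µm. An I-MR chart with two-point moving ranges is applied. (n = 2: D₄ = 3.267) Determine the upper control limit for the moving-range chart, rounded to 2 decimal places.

Moving ranges: 0.0, 6.2, 1.5, 7.7, 9.1, 3.7, 5.6, 0.3, 1.8; M̄R̄ = 35.9000 / 9 = 3.9889
UCL_MR = D₄·M̄R̄ = 3.267 × 3.9889 = 13.0317

13.03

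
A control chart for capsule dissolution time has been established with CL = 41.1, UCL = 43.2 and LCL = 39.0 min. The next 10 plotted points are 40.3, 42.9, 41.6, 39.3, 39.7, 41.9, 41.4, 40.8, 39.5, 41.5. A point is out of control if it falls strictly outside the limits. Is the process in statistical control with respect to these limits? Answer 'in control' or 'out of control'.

All 10 points lie within [39.0, 43.2].

in control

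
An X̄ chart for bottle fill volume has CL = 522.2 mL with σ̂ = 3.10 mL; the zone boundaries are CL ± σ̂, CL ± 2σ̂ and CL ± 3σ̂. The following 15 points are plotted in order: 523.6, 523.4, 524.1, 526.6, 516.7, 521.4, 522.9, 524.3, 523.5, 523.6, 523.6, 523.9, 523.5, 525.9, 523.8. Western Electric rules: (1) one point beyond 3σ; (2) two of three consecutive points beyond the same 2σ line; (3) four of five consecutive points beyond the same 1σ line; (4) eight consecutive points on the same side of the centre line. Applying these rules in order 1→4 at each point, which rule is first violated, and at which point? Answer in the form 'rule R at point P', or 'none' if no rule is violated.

rule 4 at point 14

Zone of each point (C = within 1σ̂, B = 1σ̂–2σ̂, A = 2σ̂–3σ̂, * = beyond 3σ̂; sign = side of CL): 1:+C, 2:+C, 3:+C, 4:+B, 5:-B, 6:-C, 7:+C, 8:+C, 9:+C, 10:+C, 11:+C, 12:+C, 13:+C, 14:+B, 15:+C
Rule 4 (eight consecutive points on the same side of the centre line) is satisfied at point 14.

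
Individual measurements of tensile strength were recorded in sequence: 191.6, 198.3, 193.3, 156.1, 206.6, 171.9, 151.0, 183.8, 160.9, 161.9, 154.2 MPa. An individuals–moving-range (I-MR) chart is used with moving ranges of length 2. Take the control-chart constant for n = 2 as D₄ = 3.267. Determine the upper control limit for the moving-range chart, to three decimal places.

Moving ranges: 6.7, 5.0, 37.2, 50.5, 34.7, 20.9, 32.8, 22.9, 1.0, 7.7; M̄R̄ = 219.4000 / 10 = 21.9400
UCL_MR = D₄·M̄R̄ = 3.267 × 21.9400 = 71.6780

71.678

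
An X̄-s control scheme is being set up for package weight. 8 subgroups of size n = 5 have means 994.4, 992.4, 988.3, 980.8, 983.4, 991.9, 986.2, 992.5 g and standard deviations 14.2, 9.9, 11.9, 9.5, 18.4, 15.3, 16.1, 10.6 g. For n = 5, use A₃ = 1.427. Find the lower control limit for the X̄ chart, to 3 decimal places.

969.848

X̄̄ = (994.4 + 992.4 + 988.3 + 980.8 + 983.4 + 991.9 + 986.2 + 992.5) / 8 = 988.7375
s̄ = (14.2 + 9.9 + 11.9 + 9.5 + 18.4 + 15.3 + 16.1 + 10.6) / 8 = 13.2375
LCL = X̄̄ − A₃·s̄ = 988.7375 − 1.427 × 13.2375 = 969.8476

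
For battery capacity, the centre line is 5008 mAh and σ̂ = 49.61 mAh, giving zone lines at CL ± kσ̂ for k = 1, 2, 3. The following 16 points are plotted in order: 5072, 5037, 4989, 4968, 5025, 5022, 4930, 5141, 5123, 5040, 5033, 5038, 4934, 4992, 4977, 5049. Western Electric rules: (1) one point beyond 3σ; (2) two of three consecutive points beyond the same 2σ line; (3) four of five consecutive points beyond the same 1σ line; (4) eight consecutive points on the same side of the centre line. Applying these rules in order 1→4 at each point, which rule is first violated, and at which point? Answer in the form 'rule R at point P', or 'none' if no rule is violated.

rule 2 at point 9

Zone of each point (C = within 1σ̂, B = 1σ̂–2σ̂, A = 2σ̂–3σ̂, * = beyond 3σ̂; sign = side of CL): 1:+B, 2:+C, 3:-C, 4:-C, 5:+C, 6:+C, 7:-B, 8:+A, 9:+A, 10:+C, 11:+C, 12:+C, 13:-B, 14:-C, 15:-C, 16:+C
Rule 2 (two of three consecutive points beyond the same 2σ limit) is satisfied at point 9.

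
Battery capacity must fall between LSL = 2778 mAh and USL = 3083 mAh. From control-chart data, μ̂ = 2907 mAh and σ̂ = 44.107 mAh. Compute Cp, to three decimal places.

1.153

Cp = (USL − LSL) / (6σ̂) = (3083 − 2778) / (6 × 44.107) = 305.0000 / 264.6420 = 1.1525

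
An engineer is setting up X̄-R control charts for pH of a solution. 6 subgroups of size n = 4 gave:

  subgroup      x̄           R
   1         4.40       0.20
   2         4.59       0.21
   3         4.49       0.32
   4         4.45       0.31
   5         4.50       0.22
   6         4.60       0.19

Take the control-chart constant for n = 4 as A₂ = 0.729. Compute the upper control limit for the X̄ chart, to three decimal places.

X̄̄ = (4.40 + 4.59 + 4.49 + 4.45 + 4.50 + 4.60) / 6 = 27.0300 / 6 = 4.5050
R̄ = (0.20 + 0.21 + 0.32 + 0.31 + 0.22 + 0.19) / 6 = 1.4500 / 6 = 0.2417
UCL = X̄̄ + A₂·R̄ = 4.5050 + 0.729 × 0.2417 = 4.6812

4.681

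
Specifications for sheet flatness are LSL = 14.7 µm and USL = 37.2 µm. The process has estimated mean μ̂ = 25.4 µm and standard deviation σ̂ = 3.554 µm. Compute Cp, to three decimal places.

Cp = (USL − LSL) / (6σ̂) = (37.2 − 14.7) / (6 × 3.554) = 22.5000 / 21.3240 = 1.0551

1.055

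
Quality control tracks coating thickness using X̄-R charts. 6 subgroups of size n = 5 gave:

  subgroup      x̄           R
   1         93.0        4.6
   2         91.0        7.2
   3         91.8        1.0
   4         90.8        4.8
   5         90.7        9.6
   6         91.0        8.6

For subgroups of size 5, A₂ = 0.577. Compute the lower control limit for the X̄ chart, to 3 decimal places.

87.941

X̄̄ = (93.0 + 91.0 + 91.8 + 90.8 + 90.7 + 91.0) / 6 = 548.3000 / 6 = 91.3833
R̄ = (4.6 + 7.2 + 1.0 + 4.8 + 9.6 + 8.6) / 6 = 35.8000 / 6 = 5.9667
LCL = X̄̄ − A₂·R̄ = 91.3833 − 0.577 × 5.9667 = 87.9406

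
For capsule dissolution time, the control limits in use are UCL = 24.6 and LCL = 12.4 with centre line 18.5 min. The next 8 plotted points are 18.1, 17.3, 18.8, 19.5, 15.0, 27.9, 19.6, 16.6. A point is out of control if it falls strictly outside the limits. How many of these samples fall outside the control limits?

1

Compare each point to [12.4, 24.6]: sample 6 = 27.9 > UCL.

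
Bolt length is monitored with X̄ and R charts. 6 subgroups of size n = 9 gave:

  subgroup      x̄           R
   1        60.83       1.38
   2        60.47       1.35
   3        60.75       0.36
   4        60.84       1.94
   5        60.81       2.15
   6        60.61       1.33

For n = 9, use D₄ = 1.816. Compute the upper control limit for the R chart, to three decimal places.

R̄ = (1.38 + 1.35 + 0.36 + 1.94 + 2.15 + 1.33) / 6 = 8.5100 / 6 = 1.4183
UCL_R = D₄·R̄ = 1.816 × 1.4183 = 2.5757

2.576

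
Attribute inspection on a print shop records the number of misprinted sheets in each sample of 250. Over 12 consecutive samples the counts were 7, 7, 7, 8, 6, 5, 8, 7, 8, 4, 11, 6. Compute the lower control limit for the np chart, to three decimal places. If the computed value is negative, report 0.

0.000

p̄ = Σdᵢ / (k·n) = 84 / (12 × 250) = 0.02800
LCL = np̄ − 3·√(np̄(1−p̄)) = 7.0000 − 3 × 2.6084 = -0.8253 → 0 (negative, so LCL = 0)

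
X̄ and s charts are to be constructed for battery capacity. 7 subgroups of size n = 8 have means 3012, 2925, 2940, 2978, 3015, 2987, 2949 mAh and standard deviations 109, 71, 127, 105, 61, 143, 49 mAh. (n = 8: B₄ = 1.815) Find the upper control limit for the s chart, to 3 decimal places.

s̄ = (109 + 71 + 127 + 105 + 61 + 143 + 49) / 7 = 95.0000
UCL_s = B₄·s̄ = 1.815 × 95.0000 = 172.4250

172.425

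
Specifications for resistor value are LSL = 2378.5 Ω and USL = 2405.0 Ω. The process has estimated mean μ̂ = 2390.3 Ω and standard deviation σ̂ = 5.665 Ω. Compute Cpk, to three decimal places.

Cpu = (USL − μ̂) / (3σ̂) = (2405.0 − 2390.3) / (3 × 5.665) = 0.8650; Cpl = (μ̂ − LSL) / (3σ̂) = (2390.3 − 2378.5) / (3 × 5.665) = 0.6943; Cpk = min(Cpu, Cpl) = 0.6943

0.694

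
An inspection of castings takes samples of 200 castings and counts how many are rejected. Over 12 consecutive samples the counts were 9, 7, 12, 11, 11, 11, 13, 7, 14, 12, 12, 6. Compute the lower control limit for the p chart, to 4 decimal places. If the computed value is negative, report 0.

p̄ = Σdᵢ / (k·n) = 125 / (12 × 200) = 0.05208
LCL = p̄ − 3·√(p̄(1−p̄)/n) = 0.05208 − 3 × 0.01571 = 0.00495

0.0049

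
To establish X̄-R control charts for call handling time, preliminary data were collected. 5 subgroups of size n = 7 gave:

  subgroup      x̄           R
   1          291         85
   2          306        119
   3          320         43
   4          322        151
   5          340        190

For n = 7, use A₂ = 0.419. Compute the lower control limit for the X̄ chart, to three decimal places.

266.526

X̄̄ = (291 + 306 + 320 + 322 + 340) / 5 = 1579.0000 / 5 = 315.8000
R̄ = (85 + 119 + 43 + 151 + 190) / 5 = 588.0000 / 5 = 117.6000
LCL = X̄̄ − A₂·R̄ = 315.8000 − 0.419 × 117.6000 = 266.5256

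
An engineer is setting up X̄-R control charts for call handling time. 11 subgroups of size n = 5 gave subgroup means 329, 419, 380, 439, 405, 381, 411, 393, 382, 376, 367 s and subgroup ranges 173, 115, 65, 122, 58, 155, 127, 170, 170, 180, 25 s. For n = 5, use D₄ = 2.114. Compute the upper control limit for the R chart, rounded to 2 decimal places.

R̄ = (173 + 115 + 65 + 122 + 58 + 155 + 127 + 170 + 170 + 180 + 25) / 11 = 1360.0000 / 11 = 123.6364
UCL_R = D₄·R̄ = 2.114 × 123.6364 = 261.3673

261.37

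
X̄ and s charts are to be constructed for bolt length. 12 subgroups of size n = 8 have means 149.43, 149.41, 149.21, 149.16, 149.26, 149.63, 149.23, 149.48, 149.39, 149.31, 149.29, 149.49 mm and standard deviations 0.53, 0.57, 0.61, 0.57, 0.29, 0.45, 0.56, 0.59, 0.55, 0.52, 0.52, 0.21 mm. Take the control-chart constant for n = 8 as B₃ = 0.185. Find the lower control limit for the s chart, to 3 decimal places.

s̄ = (0.53 + 0.57 + 0.61 + 0.57 + 0.29 + 0.45 + 0.56 + 0.59 + 0.55 + 0.52 + 0.52 + 0.21) / 12 = 0.4975
LCL_s = B₃·s̄ = 0.185 × 0.4975 = 0.0920

0.092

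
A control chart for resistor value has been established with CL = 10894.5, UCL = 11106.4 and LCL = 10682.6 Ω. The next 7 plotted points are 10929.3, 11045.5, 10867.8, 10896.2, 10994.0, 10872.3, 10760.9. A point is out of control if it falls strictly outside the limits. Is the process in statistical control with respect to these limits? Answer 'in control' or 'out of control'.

All 7 points lie within [10682.6, 11106.4].

in control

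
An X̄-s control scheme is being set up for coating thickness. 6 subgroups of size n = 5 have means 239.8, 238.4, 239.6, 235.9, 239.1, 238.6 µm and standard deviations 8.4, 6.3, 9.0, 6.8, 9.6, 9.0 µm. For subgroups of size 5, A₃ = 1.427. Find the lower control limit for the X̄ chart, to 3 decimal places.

X̄̄ = (239.8 + 238.4 + 239.6 + 235.9 + 239.1 + 238.6) / 6 = 238.5667
s̄ = (8.4 + 6.3 + 9.0 + 6.8 + 9.6 + 9.0) / 6 = 8.1833
LCL = X̄̄ − A₃·s̄ = 238.5667 − 1.427 × 8.1833 = 226.8891

226.889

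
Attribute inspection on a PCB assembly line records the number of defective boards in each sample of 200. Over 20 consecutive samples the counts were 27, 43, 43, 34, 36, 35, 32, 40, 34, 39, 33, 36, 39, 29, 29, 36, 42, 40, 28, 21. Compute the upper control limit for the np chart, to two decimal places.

p̄ = Σdᵢ / (k·n) = 696 / (20 × 200) = 0.17400
UCL = np̄ + 3·√(np̄(1−p̄)) = 34.8000 + 3 × √(34.8000×0.82600) = 34.8000 + 3 × 5.3614 = 50.8843

50.88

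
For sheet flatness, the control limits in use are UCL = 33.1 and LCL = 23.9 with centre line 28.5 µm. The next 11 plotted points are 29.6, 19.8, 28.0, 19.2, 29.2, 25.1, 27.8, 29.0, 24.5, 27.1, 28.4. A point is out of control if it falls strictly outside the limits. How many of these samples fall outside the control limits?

Compare each point to [23.9, 33.1]: sample 2 = 19.8 < LCL; sample 4 = 19.2 < LCL.

2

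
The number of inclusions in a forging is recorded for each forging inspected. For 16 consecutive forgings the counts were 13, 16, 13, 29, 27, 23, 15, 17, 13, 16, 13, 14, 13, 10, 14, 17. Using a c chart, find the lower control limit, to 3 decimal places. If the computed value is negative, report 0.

4.275

c̄ = (13 + 16 + 13 + 29 + 27 + 23 + 15 + 17 + 13 + 16 + 13 + 14 + 13 + 10 + 14 + 17) / 16 = 263 / 16 = 16.4375
LCL = c̄ − 3√c̄ = 16.4375 − 3 × 4.0543 = 4.2745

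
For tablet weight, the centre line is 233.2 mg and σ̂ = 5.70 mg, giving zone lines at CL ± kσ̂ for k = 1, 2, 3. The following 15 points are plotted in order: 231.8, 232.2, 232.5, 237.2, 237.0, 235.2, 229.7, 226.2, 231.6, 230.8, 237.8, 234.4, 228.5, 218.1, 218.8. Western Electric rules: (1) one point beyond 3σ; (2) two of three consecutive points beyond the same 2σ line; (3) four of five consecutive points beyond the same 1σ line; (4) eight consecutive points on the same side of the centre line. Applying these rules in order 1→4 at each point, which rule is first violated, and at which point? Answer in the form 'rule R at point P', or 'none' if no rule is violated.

Zone of each point (C = within 1σ̂, B = 1σ̂–2σ̂, A = 2σ̂–3σ̂, * = beyond 3σ̂; sign = side of CL): 1:-C, 2:-C, 3:-C, 4:+C, 5:+C, 6:+C, 7:-C, 8:-B, 9:-C, 10:-C, 11:+C, 12:+C, 13:-C, 14:-A, 15:-A
Rule 2 (two of three consecutive points beyond the same 2σ limit) is satisfied at point 15.

rule 2 at point 15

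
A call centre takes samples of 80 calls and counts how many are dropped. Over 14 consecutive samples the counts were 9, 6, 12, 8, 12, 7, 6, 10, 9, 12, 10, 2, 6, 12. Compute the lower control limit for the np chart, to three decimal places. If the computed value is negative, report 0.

p̄ = Σdᵢ / (k·n) = 121 / (14 × 80) = 0.10804
LCL = np̄ − 3·√(np̄(1−p̄)) = 8.6429 − 3 × 2.7765 = 0.3133

0.313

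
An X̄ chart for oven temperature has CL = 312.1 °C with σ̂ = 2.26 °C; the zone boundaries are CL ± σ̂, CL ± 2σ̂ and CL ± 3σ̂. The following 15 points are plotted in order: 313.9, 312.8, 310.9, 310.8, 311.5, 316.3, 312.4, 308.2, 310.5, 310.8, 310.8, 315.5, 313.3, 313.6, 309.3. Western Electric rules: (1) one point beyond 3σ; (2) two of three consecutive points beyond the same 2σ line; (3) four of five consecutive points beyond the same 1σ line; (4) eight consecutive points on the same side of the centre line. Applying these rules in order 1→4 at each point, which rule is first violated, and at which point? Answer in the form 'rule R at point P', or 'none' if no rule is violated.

Zone of each point (C = within 1σ̂, B = 1σ̂–2σ̂, A = 2σ̂–3σ̂, * = beyond 3σ̂; sign = side of CL): 1:+C, 2:+C, 3:-C, 4:-C, 5:-C, 6:+B, 7:+C, 8:-B, 9:-C, 10:-C, 11:-C, 12:+B, 13:+C, 14:+C, 15:-B
No rule fires across all 15 points.

none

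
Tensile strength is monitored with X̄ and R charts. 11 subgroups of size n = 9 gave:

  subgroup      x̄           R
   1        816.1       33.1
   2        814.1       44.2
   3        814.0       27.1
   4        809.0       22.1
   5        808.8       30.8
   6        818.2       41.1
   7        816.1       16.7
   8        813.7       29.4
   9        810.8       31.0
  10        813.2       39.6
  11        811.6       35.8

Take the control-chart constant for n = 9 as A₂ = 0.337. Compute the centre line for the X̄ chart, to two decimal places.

X̄̄ = (816.1 + 814.1 + 814.0 + 809.0 + 808.8 + 818.2 + 816.1 + 813.7 + 810.8 + 813.2 + 811.6) / 11 = 8945.6000 / 11 = 813.2364
CL = X̄̄ = 813.2364

813.24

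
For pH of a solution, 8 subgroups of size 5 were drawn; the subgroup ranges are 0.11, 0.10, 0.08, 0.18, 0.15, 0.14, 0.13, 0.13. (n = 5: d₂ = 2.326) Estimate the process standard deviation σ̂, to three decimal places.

R̄ = (0.11 + 0.10 + 0.08 + 0.18 + 0.15 + 0.14 + 0.13 + 0.13) / 8 = 0.1275
σ̂ = R̄ / d₂ = 0.1275 / 2.326 = 0.0548

0.055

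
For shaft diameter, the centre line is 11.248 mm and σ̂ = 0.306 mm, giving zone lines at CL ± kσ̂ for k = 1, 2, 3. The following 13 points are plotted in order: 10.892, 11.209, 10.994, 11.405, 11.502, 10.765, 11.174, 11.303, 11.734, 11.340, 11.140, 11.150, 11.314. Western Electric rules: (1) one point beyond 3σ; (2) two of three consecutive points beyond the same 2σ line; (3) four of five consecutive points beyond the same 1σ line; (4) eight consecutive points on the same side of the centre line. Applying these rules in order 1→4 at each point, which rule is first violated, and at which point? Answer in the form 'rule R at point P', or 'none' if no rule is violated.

Zone of each point (C = within 1σ̂, B = 1σ̂–2σ̂, A = 2σ̂–3σ̂, * = beyond 3σ̂; sign = side of CL): 1:-B, 2:-C, 3:-C, 4:+C, 5:+C, 6:-B, 7:-C, 8:+C, 9:+B, 10:+C, 11:-C, 12:-C, 13:+C
No rule fires across all 13 points.

none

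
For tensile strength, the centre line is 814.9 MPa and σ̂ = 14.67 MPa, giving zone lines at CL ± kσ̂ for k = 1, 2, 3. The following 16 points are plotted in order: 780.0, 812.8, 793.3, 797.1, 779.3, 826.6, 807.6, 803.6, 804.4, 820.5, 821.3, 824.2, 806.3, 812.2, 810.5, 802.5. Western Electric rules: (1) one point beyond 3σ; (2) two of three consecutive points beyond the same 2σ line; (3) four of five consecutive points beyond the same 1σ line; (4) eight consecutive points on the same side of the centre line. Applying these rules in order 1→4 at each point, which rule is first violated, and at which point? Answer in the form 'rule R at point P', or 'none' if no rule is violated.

Zone of each point (C = within 1σ̂, B = 1σ̂–2σ̂, A = 2σ̂–3σ̂, * = beyond 3σ̂; sign = side of CL): 1:-A, 2:-C, 3:-B, 4:-B, 5:-A, 6:+C, 7:-C, 8:-C, 9:-C, 10:+C, 11:+C, 12:+C, 13:-C, 14:-C, 15:-C, 16:-C
Rule 3 (four of five consecutive points beyond the same 1σ limit) is satisfied at point 5.

rule 3 at point 5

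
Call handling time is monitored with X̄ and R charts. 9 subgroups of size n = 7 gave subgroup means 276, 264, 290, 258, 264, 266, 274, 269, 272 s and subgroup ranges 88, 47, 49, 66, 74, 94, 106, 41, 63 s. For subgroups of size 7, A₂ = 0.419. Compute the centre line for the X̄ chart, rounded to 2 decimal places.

270.33

X̄̄ = (276 + 264 + 290 + 258 + 264 + 266 + 274 + 269 + 272) / 9 = 2433.0000 / 9 = 270.3333
CL = X̄̄ = 270.3333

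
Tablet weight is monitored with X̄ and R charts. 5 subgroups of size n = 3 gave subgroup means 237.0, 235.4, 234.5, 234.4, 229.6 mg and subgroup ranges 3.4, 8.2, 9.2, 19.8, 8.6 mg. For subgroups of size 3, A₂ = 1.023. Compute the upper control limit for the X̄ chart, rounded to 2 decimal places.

X̄̄ = (237.0 + 235.4 + 234.5 + 234.4 + 229.6) / 5 = 1170.9000 / 5 = 234.1800
R̄ = (3.4 + 8.2 + 9.2 + 19.8 + 8.6) / 5 = 49.2000 / 5 = 9.8400
UCL = X̄̄ + A₂·R̄ = 234.1800 + 1.023 × 9.8400 = 244.2463

244.25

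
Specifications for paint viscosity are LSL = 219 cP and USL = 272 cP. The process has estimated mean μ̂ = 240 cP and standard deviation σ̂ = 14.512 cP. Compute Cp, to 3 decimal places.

0.609

Cp = (USL − LSL) / (6σ̂) = (272 − 219) / (6 × 14.512) = 53.0000 / 87.0720 = 0.6087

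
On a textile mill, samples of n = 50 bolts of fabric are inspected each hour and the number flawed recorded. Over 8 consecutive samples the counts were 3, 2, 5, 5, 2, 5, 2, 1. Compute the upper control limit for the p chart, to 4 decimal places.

0.1652

p̄ = Σdᵢ / (k·n) = 25 / (8 × 50) = 0.06250
UCL = p̄ + 3·√(p̄(1−p̄)/n) = 0.06250 + 3 × √(0.06250×0.93750/50) = 0.06250 + 3 × 0.03423 = 0.16520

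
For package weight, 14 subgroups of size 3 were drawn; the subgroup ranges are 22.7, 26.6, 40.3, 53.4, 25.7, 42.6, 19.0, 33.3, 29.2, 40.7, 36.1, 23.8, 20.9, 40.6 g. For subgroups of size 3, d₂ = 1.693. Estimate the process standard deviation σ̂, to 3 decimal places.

R̄ = (22.7 + 26.6 + 40.3 + 53.4 + 25.7 + 42.6 + 19.0 + 33.3 + 29.2 + 40.7 + 36.1 + 23.8 + 20.9 + 40.6) / 14 = 32.4929
σ̂ = R̄ / d₂ = 32.4929 / 1.693 = 19.1925

19.192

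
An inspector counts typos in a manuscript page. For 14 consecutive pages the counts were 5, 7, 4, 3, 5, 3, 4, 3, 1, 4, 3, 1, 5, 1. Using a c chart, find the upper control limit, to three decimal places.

9.112

c̄ = (5 + 7 + 4 + 3 + 5 + 3 + 4 + 3 + 1 + 4 + 3 + 1 + 5 + 1) / 14 = 49 / 14 = 3.5000
UCL = c̄ + 3√c̄ = 3.5000 + 3 × √3.5000 = 3.5000 + 3 × 1.8708 = 9.1125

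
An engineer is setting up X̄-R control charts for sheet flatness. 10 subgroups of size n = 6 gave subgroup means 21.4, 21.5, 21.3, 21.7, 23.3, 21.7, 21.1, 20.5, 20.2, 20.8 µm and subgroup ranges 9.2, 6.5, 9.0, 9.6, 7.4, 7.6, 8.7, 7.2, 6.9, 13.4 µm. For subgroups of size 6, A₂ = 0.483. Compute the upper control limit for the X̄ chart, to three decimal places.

25.480

X̄̄ = (21.4 + 21.5 + 21.3 + 21.7 + 23.3 + 21.7 + 21.1 + 20.5 + 20.2 + 20.8) / 10 = 213.5000 / 10 = 21.3500
R̄ = (9.2 + 6.5 + 9.0 + 9.6 + 7.4 + 7.6 + 8.7 + 7.2 + 6.9 + 13.4) / 10 = 85.5000 / 10 = 8.5500
UCL = X̄̄ + A₂·R̄ = 21.3500 + 0.483 × 8.5500 = 25.4796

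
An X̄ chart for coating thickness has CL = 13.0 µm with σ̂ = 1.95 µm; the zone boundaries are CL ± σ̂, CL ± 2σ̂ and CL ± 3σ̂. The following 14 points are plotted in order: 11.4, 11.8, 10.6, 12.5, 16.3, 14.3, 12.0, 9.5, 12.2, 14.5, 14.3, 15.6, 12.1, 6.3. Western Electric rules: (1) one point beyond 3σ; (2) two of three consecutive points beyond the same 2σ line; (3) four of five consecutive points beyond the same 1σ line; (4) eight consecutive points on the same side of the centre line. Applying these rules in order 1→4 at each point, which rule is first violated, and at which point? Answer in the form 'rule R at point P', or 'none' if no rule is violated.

Zone of each point (C = within 1σ̂, B = 1σ̂–2σ̂, A = 2σ̂–3σ̂, * = beyond 3σ̂; sign = side of CL): 1:-C, 2:-C, 3:-B, 4:-C, 5:+B, 6:+C, 7:-C, 8:-B, 9:-C, 10:+C, 11:+C, 12:+B, 13:-C, 14:-*
Rule 1 (one point beyond the 3σ limits) is satisfied at point 14.

rule 1 at point 14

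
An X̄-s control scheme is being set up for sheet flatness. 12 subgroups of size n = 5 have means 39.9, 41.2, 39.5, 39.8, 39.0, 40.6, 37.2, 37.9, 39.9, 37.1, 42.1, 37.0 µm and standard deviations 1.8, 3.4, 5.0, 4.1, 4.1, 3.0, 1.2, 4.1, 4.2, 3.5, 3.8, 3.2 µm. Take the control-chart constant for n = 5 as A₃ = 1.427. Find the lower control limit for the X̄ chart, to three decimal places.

34.344

X̄̄ = (39.9 + 41.2 + 39.5 + 39.8 + 39.0 + 40.6 + 37.2 + 37.9 + 39.9 + 37.1 + 42.1 + 37.0) / 12 = 39.2667
s̄ = (1.8 + 3.4 + 5.0 + 4.1 + 4.1 + 3.0 + 1.2 + 4.1 + 4.2 + 3.5 + 3.8 + 3.2) / 12 = 3.4500
LCL = X̄̄ − A₃·s̄ = 39.2667 − 1.427 × 3.4500 = 34.3435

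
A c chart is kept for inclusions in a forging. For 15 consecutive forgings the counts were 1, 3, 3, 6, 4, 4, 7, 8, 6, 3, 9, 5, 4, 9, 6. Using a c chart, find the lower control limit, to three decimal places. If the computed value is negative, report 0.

0.000

c̄ = (1 + 3 + 3 + 6 + 4 + 4 + 7 + 8 + 6 + 3 + 9 + 5 + 4 + 9 + 6) / 15 = 78 / 15 = 5.2000
LCL = c̄ − 3√c̄ = 5.2000 − 3 × 2.2804 = -1.6411 → 0 (cannot be negative)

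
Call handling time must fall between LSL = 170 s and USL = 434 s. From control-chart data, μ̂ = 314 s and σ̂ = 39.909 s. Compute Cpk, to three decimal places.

Cpu = (USL − μ̂) / (3σ̂) = (434 − 314) / (3 × 39.909) = 1.0023; Cpl = (μ̂ − LSL) / (3σ̂) = (314 − 170) / (3 × 39.909) = 1.2027; Cpk = min(Cpu, Cpl) = 1.0023

1.002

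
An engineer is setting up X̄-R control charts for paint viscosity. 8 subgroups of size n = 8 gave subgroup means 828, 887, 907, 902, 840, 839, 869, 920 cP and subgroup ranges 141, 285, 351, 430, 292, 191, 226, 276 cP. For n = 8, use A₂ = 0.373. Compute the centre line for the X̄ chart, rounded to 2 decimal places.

874.00

X̄̄ = (828 + 887 + 907 + 902 + 840 + 839 + 869 + 920) / 8 = 6992.0000 / 8 = 874.0000
CL = X̄̄ = 874.0000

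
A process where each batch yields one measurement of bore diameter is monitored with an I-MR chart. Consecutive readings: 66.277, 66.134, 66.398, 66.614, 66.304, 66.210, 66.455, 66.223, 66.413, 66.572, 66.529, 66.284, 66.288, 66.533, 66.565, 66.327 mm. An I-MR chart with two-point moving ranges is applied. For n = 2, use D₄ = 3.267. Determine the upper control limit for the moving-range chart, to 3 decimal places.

0.579

Moving ranges: 0.143, 0.264, 0.216, 0.310, 0.094, 0.245, 0.232, 0.190, 0.159, 0.043, 0.245, 0.004, 0.245, 0.032, 0.238; M̄R̄ = 2.6600 / 15 = 0.1773
UCL_MR = D₄·M̄R̄ = 3.267 × 0.1773 = 0.5793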